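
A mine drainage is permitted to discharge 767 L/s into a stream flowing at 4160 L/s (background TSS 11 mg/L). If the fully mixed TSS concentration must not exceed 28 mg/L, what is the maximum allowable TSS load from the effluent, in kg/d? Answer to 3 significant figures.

Mass balance at the limit: 4160·11.00 + 767.0·Cₑ = 4927·28 → Cₑ = 120.2 mg/L.
767.0 L/s = 0.7670 m³/s. Load = 0.7670 m³/s × 120.2 g/m³ × 86 400 s/d = 7966 kg/d.

7970 kg/d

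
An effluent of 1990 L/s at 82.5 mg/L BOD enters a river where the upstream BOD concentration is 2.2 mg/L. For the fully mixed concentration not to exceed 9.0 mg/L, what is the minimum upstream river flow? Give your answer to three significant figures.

21500 L/s

Set C_mix = 9.0: (Q·2.200 + 1990·82.50) / (Q + 1990) = 9.0
→ Q = 1990·(82.50 − 9.0)/(9.0 − 2.200) = 21510 L/s.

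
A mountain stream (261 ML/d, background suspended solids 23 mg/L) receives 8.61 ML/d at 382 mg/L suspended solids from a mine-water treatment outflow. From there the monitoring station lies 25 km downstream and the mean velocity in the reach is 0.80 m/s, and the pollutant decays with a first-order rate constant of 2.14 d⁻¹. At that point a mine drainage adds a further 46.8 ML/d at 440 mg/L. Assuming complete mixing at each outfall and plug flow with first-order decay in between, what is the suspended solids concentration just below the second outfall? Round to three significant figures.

Mass balance: C = (261.0·23.00 + 8.610·382.0) / 269.6 = 9292/269.6 = 34.46 mg/L; combined flow 269.6 ML/d.
Travel time t = 25·1000 / 0.80 = 31250 s = 8.681 h.
First-order decay: C = 34.46·exp(−k·t) = 34.46·0.4612 = 15.89 mg/L.
Second outfall: C = (269.6·15.89 + 46.80·440.0)/316.4 = 78.62 mg/L.

78.6 mg/L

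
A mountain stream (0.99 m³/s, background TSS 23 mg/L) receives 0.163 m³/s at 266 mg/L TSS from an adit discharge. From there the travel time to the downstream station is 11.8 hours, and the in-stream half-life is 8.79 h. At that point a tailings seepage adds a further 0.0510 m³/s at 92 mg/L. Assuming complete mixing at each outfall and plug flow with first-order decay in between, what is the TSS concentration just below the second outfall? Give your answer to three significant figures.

Mixed concentration C = ΣQC/ΣQ = (0.9900·23.00 + 0.1630·266.0) / 1.153 = 66.13/1.153 = 57.35 mg/L; combined flow 1.153 m³/s.
Half-life 8.79 h → k = ln 2 / 8.79 = 0.07886 h⁻¹ = 1.893 d⁻¹.
Decay over the reach: 57.35·exp(−kt) = 57.35·0.3944 = 22.62 mg/L.
At the second outfall, C = (1.153·22.62 + 0.05100·92.00) / (1.153 + 0.05100) = 25.56 mg/L.

25.6 mg/L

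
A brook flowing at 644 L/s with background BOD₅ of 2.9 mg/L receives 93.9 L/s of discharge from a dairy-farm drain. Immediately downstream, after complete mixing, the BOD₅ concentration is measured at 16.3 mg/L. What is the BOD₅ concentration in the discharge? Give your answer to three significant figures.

108 mg/L

Mass balance: 644.0·2.900 + 93.90·Cₑ = 737.9·16.30
→ Cₑ = (737.9·16.30 − 644.0·2.900) / 93.90 = 108.2 mg/L.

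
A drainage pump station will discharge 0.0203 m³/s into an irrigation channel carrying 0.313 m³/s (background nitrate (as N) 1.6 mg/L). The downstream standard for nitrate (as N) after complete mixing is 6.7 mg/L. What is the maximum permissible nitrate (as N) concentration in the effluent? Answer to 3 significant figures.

85.3 mg/L

At the limit, (Qr·Cr + Qe·Cₑ)/(Qr + Qe) = 6.7:
Cₑ = (0.3333·6.7 − 0.3130·1.600) / 0.02030 = 85.34 mg/L.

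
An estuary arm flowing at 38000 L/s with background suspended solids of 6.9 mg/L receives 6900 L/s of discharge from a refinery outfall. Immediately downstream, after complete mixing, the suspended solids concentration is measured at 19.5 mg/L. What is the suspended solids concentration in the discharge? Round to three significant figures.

Mass balance: 38000·6.900 + 6900·Cₑ = 44900·19.50
→ Cₑ = (44900·19.50 − 38000·6.900) / 6900 = 88.89 mg/L.

88.9 mg/L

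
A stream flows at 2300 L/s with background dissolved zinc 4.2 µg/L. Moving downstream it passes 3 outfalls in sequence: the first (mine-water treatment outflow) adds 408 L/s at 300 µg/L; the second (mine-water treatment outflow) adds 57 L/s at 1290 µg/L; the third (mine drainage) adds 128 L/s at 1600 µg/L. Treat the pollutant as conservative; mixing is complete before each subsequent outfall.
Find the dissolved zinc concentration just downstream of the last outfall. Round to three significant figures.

142 µg/L

Outfall 1: combined Q = 2708 L/s; C = (2300·4.200 + 408.0·300.0)/2708 = 48.77 µg/L.
Outfall 2: combined Q = 2765 L/s; C = (2708·48.77 + 57.00·1290)/2765 = 74.35 µg/L.
Outfall 3: combined Q = 2893 L/s; C = (2765·74.35 + 128.0·1600)/2893 = 141.9 µg/L.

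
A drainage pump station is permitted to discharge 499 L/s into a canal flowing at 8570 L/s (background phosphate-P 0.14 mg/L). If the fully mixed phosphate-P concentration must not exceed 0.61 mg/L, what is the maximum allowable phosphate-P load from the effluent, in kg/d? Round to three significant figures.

374 kg/d

Mass balance at the limit: 8570·0.1400 + 499.0·Cₑ = 9069·0.61 → Cₑ = 8.682 mg/L.
499.0 L/s = 0.4990 m³/s. Load = 0.4990 m³/s × 8.682 g/m³ × 86 400 s/d = 374.3 kg/d.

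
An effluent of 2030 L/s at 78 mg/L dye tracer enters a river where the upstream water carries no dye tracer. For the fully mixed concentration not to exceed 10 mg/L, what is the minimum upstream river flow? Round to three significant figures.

13800 L/s

Set C_mix = 10: (Q·0 + 2030·78.00) / (Q + 2030) = 10
→ Q = 2030·(78.00 − 10)/(10 − 0) = 13800 L/s.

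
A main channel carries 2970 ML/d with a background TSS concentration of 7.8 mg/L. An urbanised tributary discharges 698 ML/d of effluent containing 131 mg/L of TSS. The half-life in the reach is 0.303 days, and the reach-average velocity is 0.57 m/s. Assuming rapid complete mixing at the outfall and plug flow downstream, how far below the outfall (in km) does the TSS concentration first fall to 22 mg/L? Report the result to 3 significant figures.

7.55 km

Mass balance: C = (2970·7.800 + 698.0·131.0) / 3668 = 114600/3668 = 31.24 mg/L.
Half-life 0.303 d → k = ln 2 / 0.303 = 2.288 d⁻¹.
Set 31.24·exp(−k·t) = 22 → t = ln(31.24/22)/k = 13250 s = 3.680 h.
Distance = v·t = 0.57·13250 = 7552 m = 7.552 km.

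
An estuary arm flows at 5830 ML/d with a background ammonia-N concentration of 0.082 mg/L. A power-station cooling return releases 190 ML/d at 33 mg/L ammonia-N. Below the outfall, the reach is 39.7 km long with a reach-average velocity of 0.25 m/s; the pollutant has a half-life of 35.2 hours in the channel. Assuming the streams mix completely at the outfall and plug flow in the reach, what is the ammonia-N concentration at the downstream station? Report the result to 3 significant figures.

Mixed concentration C = ΣQC/ΣQ = (5830·0.08200 + 190.0·33.00) / 6020 = 6748/6020 = 1.121 mg/L.
Travel time t = 39.7·1000 / 0.25 = 158800 s = 44.11 h.
Half-life 35.2 h → k = ln 2 / 35.2 = 0.01969 h⁻¹ = 0.4726 d⁻¹.
After decay, C = 1.121 × e^(−kt) = 1.121 × 0.4195 = 0.4703 mg/L.

0.470 mg/L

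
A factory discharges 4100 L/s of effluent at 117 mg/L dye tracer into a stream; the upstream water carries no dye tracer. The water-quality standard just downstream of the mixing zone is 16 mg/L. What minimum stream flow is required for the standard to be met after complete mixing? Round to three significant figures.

Set C_mix = 16: (Q·0 + 4100·117.0) / (Q + 4100) = 16
→ Q = 4100·(117.0 − 16)/(16 − 0) = 25880 L/s.

25900 L/s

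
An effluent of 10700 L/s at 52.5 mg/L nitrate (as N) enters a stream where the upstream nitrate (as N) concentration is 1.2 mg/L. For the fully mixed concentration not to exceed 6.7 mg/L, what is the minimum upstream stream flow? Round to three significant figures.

Set C_mix = 6.7: (Q·1.200 + 10700·52.50) / (Q + 10700) = 6.7
→ Q = 10700·(52.50 − 6.7)/(6.7 − 1.200) = 89100 L/s.

89100 L/s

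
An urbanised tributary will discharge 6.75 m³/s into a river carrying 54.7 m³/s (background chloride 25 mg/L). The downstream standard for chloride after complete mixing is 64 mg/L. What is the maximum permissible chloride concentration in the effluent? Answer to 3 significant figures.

At the limit, (Qr·Cr + Qe·Cₑ)/(Qr + Qe) = 64:
Cₑ = (61.45·64 − 54.70·25.00) / 6.750 = 380.0 mg/L.

380 mg/L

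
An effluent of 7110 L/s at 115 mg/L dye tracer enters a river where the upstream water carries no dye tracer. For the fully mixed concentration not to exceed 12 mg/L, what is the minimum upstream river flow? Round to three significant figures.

Set C_mix = 12: (Q·0 + 7110·115.0) / (Q + 7110) = 12
→ Q = 7110·(115.0 − 12)/(12 − 0) = 61030 L/s.

61000 L/s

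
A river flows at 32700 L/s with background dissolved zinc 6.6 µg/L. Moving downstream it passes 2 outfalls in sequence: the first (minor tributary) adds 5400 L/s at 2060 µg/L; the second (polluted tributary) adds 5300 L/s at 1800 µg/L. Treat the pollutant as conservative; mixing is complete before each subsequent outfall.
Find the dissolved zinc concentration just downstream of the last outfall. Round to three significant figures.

Below outfall 1: Q → 38100 L/s, C = (32700·6.600 + 5400·2060)/38100 = 297.6 µg/L.
Below outfall 2: Q → 43400 L/s, C = (38100·297.6 + 5300·1800)/43400 = 481.1 µg/L.

481 µg/L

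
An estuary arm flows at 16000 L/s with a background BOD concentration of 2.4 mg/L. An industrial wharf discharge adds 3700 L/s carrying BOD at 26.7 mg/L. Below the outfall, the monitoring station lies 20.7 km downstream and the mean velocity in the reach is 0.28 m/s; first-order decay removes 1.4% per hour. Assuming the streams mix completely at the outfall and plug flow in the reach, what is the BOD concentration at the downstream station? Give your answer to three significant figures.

Mixed concentration C = ΣQC/ΣQ = (16000·2.400 + 3700·26.70) / 19700 = 137200/19700 = 6.964 mg/L.
Travel time t = 20.7·1000 / 0.28 = 73930 s = 20.54 h.
1.4%/h lost → k = −ln(1 − 0.014) = 0.01410 h⁻¹.
Applying C = C₀e^(−kt): 6.964 × 0.7486 = 5.213 mg/L.

5.21 mg/L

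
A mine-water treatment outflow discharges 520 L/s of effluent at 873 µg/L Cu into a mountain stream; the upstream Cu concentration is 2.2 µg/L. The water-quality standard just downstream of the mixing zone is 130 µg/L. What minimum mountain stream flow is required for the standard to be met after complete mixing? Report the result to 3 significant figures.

Set C_mix = 130: (Q·2.200 + 520.0·873.0) / (Q + 520.0) = 130
→ Q = 520.0·(873.0 − 130)/(130 − 2.200) = 3023 L/s.

3020 L/s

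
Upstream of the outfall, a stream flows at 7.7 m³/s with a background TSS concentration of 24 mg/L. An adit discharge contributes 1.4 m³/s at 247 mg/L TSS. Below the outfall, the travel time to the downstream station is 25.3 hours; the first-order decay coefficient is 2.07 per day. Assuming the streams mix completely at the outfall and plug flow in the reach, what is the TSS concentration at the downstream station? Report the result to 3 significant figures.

6.58 mg/L

Mixed concentration C = ΣQC/ΣQ = (7.700·24.00 + 1.400·247.0) / 9.100 = 530.6/9.100 = 58.31 mg/L.
First-order decay: C = 58.31·exp(−k·t) = 58.31·0.1128 = 6.577 mg/L.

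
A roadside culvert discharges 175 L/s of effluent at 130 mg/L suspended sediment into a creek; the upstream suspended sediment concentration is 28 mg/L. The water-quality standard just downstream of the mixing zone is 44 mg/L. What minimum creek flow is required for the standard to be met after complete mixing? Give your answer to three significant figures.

941 L/s

Set C_mix = 44: (Q·28.00 + 175.0·130.0) / (Q + 175.0) = 44
→ Q = 175.0·(130.0 − 44)/(44 − 28.00) = 940.6 L/s.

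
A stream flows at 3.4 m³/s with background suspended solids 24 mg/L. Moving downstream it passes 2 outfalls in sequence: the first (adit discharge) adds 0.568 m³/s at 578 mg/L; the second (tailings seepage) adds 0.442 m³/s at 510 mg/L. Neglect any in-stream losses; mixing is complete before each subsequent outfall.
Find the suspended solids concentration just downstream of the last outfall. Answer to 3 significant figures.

144 mg/L

Outfall 1: combined Q = 3.968 m³/s; C = (3.400·24.00 + 0.5680·578.0)/3.968 = 103.3 mg/L.
Outfall 2: combined Q = 4.410 m³/s; C = (3.968·103.3 + 0.4420·510.0)/4.410 = 144.1 mg/L.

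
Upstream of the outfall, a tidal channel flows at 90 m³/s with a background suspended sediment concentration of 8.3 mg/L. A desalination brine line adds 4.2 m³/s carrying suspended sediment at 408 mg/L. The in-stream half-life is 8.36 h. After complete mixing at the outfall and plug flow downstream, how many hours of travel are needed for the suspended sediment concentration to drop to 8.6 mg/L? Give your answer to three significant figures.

13.4 h

Conservation of mass: C = (90.00·8.300 + 4.200·408.0) / 94.20 = 2461/94.20 = 26.12 mg/L.
Half-life 8.36 h → k = ln 2 / 8.36 = 0.08291 h⁻¹ = 1.990 d⁻¹.
26.12·exp(−k·t) = 8.6 → t = ln(26.12/8.6)/k = 48240 s = 13.40 h.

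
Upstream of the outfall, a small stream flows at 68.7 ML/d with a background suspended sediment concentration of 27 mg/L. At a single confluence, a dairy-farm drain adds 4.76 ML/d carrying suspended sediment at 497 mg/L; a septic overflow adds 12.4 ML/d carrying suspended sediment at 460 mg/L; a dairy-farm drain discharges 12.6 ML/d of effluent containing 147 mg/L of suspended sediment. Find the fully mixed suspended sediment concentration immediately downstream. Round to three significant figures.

Mixed concentration C = ΣQC/ΣQ = (68.70·27.00 + 4.760·497.0 + 12.40·460.0 + 12.60·147.0) / 98.46 = 11780/98.46 = 119.6 mg/L.

120 mg/L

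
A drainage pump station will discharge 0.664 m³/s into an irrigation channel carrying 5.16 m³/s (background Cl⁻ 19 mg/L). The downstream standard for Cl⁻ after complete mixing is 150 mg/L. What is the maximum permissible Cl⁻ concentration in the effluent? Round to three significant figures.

1170 mg/L

At the limit, (Qr·Cr + Qe·Cₑ)/(Qr + Qe) = 150:
Cₑ = (5.824·150 − 5.160·19.00) / 0.6640 = 1168 mg/L.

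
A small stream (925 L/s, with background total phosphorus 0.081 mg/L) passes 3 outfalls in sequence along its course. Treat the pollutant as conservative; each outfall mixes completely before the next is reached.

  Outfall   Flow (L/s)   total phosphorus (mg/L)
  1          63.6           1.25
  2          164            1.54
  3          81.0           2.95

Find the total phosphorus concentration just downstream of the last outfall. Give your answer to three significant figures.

Below outfall 1: Q → 988.6 L/s, C = (925.0·0.08100 + 63.60·1.250)/988.6 = 0.1562 mg/L.
Below outfall 2: Q → 1153 L/s, C = (988.6·0.1562 + 164.0·1.540)/1153 = 0.3531 mg/L.
Below outfall 3: Q → 1234 L/s, C = (1153·0.3531 + 81.00·2.950)/1234 = 0.5236 mg/L.

0.524 mg/L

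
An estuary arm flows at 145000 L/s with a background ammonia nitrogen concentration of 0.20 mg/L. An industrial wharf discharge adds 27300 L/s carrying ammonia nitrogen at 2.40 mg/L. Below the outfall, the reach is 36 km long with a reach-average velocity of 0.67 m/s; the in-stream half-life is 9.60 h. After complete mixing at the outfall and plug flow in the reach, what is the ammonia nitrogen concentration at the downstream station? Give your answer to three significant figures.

0.187 mg/L

After mixing, C = (145000·0.2000 + 27300·2.400) / 172300 = 94520/172300 = 0.5486 mg/L.
Travel time t = 36·1000 / 0.67 = 53730 s = 14.93 h.
Half-life 9.60 h → k = ln 2 / 9.60 = 0.07220 h⁻¹ = 1.733 d⁻¹.
Decay over the reach: 0.5486·exp(−kt) = 0.5486·0.3404 = 0.1867 mg/L.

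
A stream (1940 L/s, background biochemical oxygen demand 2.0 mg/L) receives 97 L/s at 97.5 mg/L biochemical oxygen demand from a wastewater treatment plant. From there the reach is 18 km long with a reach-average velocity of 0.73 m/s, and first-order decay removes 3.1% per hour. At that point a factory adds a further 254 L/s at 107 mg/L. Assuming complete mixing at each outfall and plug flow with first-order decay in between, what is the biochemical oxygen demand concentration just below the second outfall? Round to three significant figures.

16.6 mg/L

After mixing, C = (1940·2.000 + 97.00·97.50) / 2037 = 13340/2037 = 6.548 mg/L; combined flow 2037 L/s.
Travel time t = 18·1000 / 0.73 = 24660 s = 6.849 h.
3.1%/h lost → k = −ln(1 − 0.031) = 0.03149 h⁻¹.
Decay over the reach: 6.548·exp(−kt) = 6.548·0.8060 = 5.277 mg/L.
At the second outfall, C = (2037·5.277 + 254.0·107.0) / (2037 + 254.0) = 16.56 mg/L.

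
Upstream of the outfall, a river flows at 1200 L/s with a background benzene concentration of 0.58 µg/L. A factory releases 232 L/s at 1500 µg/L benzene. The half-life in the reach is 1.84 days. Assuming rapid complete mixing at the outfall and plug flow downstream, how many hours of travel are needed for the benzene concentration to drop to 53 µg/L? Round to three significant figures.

97.1 h

Mass balance: C = (1200·0.5800 + 232.0·1500) / 1432 = 348700/1432 = 243.5 µg/L.
Half-life 1.84 d → k = ln 2 / 1.84 = 0.3767 d⁻¹.
243.5·exp(−k·t) = 53 → t = ln(243.5/53)/k = 349700 s = 97.15 h.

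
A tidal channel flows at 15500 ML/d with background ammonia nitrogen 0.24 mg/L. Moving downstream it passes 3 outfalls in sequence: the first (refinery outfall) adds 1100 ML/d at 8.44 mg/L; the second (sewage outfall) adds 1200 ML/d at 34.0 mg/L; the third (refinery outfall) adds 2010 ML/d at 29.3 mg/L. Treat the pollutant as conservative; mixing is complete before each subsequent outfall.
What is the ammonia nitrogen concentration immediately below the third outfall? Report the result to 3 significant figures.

After outfall 1: Q = 15500 + 1100 = 16600 ML/d; C = (15500·0.2400 + 1100·8.440)/16600 = 0.7834 mg/L.
After outfall 2: Q = 16600 + 1200 = 17800 ML/d; C = (16600·0.7834 + 1200·34.00)/17800 = 3.023 mg/L.
After outfall 3: Q = 17800 + 2010 = 19810 ML/d; C = (17800·3.023 + 2010·29.30)/19810 = 5.689 mg/L.

5.69 mg/L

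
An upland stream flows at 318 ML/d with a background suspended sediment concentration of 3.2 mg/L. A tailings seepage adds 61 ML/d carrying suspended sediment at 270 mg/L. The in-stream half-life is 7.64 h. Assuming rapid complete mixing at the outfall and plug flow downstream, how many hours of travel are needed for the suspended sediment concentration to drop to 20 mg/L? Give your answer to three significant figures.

9.21 h

Mass balance: C = (318.0·3.200 + 61.00·270.0) / 379.0 = 17490/379.0 = 46.14 mg/L.
Half-life 7.64 h → k = ln 2 / 7.64 = 0.09073 h⁻¹ = 2.177 d⁻¹.
46.14·exp(−k·t) = 20 → t = ln(46.14/20)/k = 33170 s = 9.214 h.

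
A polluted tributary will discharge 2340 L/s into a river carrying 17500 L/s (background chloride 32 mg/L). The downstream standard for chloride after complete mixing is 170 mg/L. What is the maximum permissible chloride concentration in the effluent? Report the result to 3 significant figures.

1200 mg/L

At the limit, (Qr·Cr + Qe·Cₑ)/(Qr + Qe) = 170:
Cₑ = (19840·170 − 17500·32.00) / 2340 = 1202 mg/L.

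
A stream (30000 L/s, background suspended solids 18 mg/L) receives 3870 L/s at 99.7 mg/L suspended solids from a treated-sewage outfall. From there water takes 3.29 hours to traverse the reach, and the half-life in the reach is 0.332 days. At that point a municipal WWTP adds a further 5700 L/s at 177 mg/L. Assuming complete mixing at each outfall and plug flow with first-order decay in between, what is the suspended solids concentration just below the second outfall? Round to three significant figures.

43.1 mg/L

Conservation of mass: C = (30000·18.00 + 3870·99.70) / 33870 = 925800/33870 = 27.34 mg/L; combined flow 33870 L/s.
Half-life 0.332 d → k = ln 2 / 0.332 = 2.088 d⁻¹.
Decay over the reach: 27.34·exp(−kt) = 27.34·0.7511 = 20.53 mg/L.
At the second outfall, C = (33870·20.53 + 5700·177.0) / (33870 + 5700) = 43.07 mg/L.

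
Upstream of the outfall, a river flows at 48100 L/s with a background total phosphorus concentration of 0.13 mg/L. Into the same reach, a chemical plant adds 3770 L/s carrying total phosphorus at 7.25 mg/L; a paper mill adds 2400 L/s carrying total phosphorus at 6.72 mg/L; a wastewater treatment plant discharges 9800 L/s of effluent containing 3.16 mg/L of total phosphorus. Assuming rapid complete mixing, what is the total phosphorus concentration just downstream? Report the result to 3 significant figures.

Mass balance: C = (48100·0.1300 + 3770·7.250 + 2400·6.720 + 9800·3.160) / 64070 = 80680/64070 = 1.259 mg/L.

1.26 mg/L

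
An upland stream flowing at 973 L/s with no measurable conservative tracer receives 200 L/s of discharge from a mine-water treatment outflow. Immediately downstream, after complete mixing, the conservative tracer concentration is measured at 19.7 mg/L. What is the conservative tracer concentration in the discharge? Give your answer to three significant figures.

116 mg/L

Mass balance: 973.0·0 + 200.0·Cₑ = 1173·19.70
→ Cₑ = (1173·19.70 − 973.0·0) / 200.0 = 115.5 mg/L.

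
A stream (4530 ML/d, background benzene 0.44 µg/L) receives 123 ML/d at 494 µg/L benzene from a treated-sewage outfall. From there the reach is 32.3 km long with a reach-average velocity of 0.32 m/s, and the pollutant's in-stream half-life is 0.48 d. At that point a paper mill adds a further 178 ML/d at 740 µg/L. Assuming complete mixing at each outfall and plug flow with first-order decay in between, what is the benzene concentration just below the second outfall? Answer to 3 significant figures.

29.7 µg/L

Flow-weighted average: C = (4530·0.4400 + 123.0·494.0) / 4653 = 62760/4653 = 13.49 µg/L; combined flow 4653 ML/d.
Travel time t = 32.3·1000 / 0.32 = 100900 s = 28.04 h.
Half-life 0.48 d → k = ln 2 / 0.48 = 1.444 d⁻¹.
Applying C = C₀e^(−kt): 13.49 × 0.1851 = 2.496 µg/L.
Second outfall: C = (4653·2.496 + 178.0·740.0)/4831 = 29.67 µg/L.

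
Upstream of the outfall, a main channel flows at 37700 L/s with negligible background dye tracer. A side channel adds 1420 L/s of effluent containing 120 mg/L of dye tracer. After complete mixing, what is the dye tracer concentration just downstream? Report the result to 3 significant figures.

4.36 mg/L

After mixing, C = (37700·0 + 1420·120.0) / 39120 = 170400/39120 = 4.356 mg/L.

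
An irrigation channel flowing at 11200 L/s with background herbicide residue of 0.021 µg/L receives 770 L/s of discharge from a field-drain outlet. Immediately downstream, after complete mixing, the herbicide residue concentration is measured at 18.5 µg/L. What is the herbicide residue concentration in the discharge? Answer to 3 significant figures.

Mass balance: 11200·0.02100 + 770.0·Cₑ = 11970·18.50
→ Cₑ = (11970·18.50 − 11200·0.02100) / 770.0 = 287.3 µg/L.

287 µg/L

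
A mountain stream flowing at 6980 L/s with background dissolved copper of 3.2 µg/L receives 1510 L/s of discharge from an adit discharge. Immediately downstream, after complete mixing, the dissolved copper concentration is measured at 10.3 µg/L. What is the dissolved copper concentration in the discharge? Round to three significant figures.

43.1 µg/L

Mass balance: 6980·3.200 + 1510·Cₑ = 8490·10.30
→ Cₑ = (8490·10.30 − 6980·3.200) / 1510 = 43.12 µg/L.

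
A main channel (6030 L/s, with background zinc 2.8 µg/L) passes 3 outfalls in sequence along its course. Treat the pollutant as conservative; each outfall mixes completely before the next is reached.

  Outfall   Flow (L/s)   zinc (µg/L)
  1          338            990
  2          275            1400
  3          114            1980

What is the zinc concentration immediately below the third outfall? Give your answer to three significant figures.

Outfall 1: combined Q = 6368 L/s; C = (6030·2.800 + 338.0·990.0)/6368 = 55.20 µg/L.
Outfall 2: combined Q = 6643 L/s; C = (6368·55.20 + 275.0·1400)/6643 = 110.9 µg/L.
Outfall 3: combined Q = 6757 L/s; C = (6643·110.9 + 114.0·1980)/6757 = 142.4 µg/L.

142 µg/L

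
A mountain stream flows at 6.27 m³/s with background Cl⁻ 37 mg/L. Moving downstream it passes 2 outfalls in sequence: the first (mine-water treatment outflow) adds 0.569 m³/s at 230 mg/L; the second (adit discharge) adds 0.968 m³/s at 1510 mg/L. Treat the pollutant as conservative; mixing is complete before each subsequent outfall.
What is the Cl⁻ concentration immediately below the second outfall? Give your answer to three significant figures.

234 mg/L

After outfall 1: Q = 6.270 + 0.5690 = 6.839 m³/s; C = (6.270·37.00 + 0.5690·230.0)/6.839 = 53.06 mg/L.
After outfall 2: Q = 6.839 + 0.9680 = 7.807 m³/s; C = (6.839·53.06 + 0.9680·1510)/7.807 = 233.7 mg/L.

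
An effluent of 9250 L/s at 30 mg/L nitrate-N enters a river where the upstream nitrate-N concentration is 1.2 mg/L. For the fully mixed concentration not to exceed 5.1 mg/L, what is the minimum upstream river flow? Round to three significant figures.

Set C_mix = 5.1: (Q·1.200 + 9250·30.00) / (Q + 9250) = 5.1
→ Q = 9250·(30.00 − 5.1)/(5.1 − 1.200) = 59060 L/s.

59100 L/s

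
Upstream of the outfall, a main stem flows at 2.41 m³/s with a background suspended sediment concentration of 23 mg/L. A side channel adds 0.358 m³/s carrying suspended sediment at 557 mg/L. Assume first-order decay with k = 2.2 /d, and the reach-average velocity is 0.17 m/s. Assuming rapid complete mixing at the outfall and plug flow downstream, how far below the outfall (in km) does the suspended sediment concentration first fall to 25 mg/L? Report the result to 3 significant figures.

After mixing, C = (2.410·23.00 + 0.3580·557.0) / 2.768 = 254.8/2.768 = 92.07 mg/L.
Set 92.07·exp(−k·t) = 25 → t = ln(92.07/25)/k = 51200 s = 14.22 h.
Distance = v·t = 0.17·51200 = 8703 m = 8.703 km.

8.70 km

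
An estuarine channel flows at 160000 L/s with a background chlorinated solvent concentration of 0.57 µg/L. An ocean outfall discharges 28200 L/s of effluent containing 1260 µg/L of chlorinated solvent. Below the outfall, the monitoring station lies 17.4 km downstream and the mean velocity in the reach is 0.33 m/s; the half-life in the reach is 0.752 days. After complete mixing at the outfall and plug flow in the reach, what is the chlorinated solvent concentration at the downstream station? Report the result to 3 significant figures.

108 µg/L

Mass balance: C = (160000·0.5700 + 28200·1260) / 188200 = 35620000/188200 = 189.3 µg/L.
Travel time t = 17.4·1000 / 0.33 = 52730 s = 14.65 h.
Half-life 0.752 d → k = ln 2 / 0.752 = 0.9217 d⁻¹.
Decay over the reach: 189.3·exp(−kt) = 189.3·0.5698 = 107.8 µg/L.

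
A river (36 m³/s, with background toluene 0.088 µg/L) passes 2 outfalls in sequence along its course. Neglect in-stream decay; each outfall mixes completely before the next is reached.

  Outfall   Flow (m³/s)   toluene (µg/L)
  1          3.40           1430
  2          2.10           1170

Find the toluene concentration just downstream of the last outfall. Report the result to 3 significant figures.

176 µg/L

Outfall 1: combined Q = 39.40 m³/s; C = (36.00·0.08800 + 3.400·1430)/39.40 = 123.5 µg/L.
Outfall 2: combined Q = 41.50 m³/s; C = (39.40·123.5 + 2.100·1170)/41.50 = 176.4 µg/L.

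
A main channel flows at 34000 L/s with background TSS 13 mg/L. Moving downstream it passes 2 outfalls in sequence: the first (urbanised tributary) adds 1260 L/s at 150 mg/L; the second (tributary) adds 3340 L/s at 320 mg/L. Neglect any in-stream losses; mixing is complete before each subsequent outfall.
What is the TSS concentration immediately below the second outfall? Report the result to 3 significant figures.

44.0 mg/L

Outfall 1: combined Q = 35260 L/s; C = (34000·13.00 + 1260·150.0)/35260 = 17.90 mg/L.
Outfall 2: combined Q = 38600 L/s; C = (35260·17.90 + 3340·320.0)/38600 = 44.04 mg/L.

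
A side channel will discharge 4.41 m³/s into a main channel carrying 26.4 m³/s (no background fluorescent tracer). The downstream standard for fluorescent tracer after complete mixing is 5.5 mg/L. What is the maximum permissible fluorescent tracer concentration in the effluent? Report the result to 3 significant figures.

At the limit, (Qr·Cr + Qe·Cₑ)/(Qr + Qe) = 5.5:
Cₑ = (30.81·5.5 − 26.40·0) / 4.410 = 38.43 mg/L.

38.4 mg/L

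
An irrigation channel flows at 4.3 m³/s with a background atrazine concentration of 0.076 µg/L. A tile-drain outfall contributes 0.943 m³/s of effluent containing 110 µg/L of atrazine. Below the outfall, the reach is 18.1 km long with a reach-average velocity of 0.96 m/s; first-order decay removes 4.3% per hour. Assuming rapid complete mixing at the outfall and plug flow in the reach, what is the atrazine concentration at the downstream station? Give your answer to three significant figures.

Mass balance: C = (4.300·0.07600 + 0.9430·110.0) / 5.243 = 104.1/5.243 = 19.85 µg/L.
Travel time t = 18.1·1000 / 0.96 = 18850 s = 5.237 h.
4.3%/h lost → k = −ln(1 − 0.043) = 0.04395 h⁻¹.
First-order decay: C = 19.85·exp(−k·t) = 19.85·0.7944 = 15.77 µg/L.

15.8 µg/L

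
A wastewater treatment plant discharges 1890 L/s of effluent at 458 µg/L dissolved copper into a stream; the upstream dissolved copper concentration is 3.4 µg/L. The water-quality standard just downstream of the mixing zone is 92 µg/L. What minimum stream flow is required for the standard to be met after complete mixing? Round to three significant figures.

Set C_mix = 92: (Q·3.400 + 1890·458.0) / (Q + 1890) = 92
→ Q = 1890·(458.0 − 92)/(92 − 3.400) = 7807 L/s.

7810 L/s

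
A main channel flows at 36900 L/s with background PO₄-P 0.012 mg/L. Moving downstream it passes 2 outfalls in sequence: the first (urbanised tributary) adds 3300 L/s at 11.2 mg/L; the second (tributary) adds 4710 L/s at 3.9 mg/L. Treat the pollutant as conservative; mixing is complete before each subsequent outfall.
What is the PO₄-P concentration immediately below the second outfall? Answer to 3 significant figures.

1.24 mg/L

After outfall 1: Q = 36900 + 3300 = 40200 L/s; C = (36900·0.01200 + 3300·11.20)/40200 = 0.9304 mg/L.
After outfall 2: Q = 40200 + 4710 = 44910 L/s; C = (40200·0.9304 + 4710·3.900)/44910 = 1.242 mg/L.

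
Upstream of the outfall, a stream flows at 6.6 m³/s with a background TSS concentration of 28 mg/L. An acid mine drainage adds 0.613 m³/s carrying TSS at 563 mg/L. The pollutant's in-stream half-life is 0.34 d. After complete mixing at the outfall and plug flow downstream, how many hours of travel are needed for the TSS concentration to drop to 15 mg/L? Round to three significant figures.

18.7 h

Mixed concentration C = ΣQC/ΣQ = (6.600·28.00 + 0.6130·563.0) / 7.213 = 529.9/7.213 = 73.47 mg/L.
Half-life 0.34 d → k = ln 2 / 0.34 = 2.039 d⁻¹.
73.47·exp(−k·t) = 15 → t = ln(73.47/15)/k = 67330 s = 18.70 h.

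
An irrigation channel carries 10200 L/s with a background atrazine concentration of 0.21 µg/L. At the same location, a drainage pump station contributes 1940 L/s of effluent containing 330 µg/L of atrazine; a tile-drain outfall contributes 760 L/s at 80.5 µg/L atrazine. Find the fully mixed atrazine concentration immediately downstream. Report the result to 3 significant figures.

54.5 µg/L

Flow-weighted average: C = (10200·0.2100 + 1940·330.0 + 760.0·80.50) / 12900 = 703500/12900 = 54.54 µg/L.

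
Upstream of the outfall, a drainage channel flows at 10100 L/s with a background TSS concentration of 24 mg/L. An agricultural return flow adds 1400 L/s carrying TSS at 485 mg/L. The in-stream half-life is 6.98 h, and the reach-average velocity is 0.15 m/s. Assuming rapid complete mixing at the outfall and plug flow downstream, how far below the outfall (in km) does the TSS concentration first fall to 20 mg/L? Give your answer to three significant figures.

Mixed concentration C = ΣQC/ΣQ = (10100·24.00 + 1400·485.0) / 11500 = 921400/11500 = 80.12 mg/L.
Half-life 6.98 h → k = ln 2 / 6.98 = 0.09930 h⁻¹ = 2.383 d⁻¹.
Set 80.12·exp(−k·t) = 20 → t = ln(80.12/20)/k = 50310 s = 13.98 h.
Distance = v·t = 0.15·50310 = 7547 m = 7.547 km.

7.55 km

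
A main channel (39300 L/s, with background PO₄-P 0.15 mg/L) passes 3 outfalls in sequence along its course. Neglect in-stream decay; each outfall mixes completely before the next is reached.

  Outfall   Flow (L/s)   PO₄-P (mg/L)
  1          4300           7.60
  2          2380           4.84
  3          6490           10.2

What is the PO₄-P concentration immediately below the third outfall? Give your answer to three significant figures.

Below outfall 1: Q → 43600 L/s, C = (39300·0.1500 + 4300·7.600)/43600 = 0.8847 mg/L.
Below outfall 2: Q → 45980 L/s, C = (43600·0.8847 + 2380·4.840)/45980 = 1.089 mg/L.
Below outfall 3: Q → 52470 L/s, C = (45980·1.089 + 6490·10.20)/52470 = 2.216 mg/L.

2.22 mg/L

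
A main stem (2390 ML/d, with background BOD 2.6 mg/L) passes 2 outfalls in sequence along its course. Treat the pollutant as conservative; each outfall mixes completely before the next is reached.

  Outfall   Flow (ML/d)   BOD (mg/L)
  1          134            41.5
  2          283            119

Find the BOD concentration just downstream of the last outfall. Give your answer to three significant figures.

Below outfall 1: Q → 2524 ML/d, C = (2390·2.600 + 134.0·41.50)/2524 = 4.665 mg/L.
Below outfall 2: Q → 2807 ML/d, C = (2524·4.665 + 283.0·119.0)/2807 = 16.19 mg/L.

16.2 mg/L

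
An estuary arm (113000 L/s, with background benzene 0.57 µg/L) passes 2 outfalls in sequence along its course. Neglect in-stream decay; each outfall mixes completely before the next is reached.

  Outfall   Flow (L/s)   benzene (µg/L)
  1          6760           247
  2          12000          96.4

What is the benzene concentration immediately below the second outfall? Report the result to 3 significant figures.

After outfall 1: Q = 113000 + 6760 = 119800 L/s; C = (113000·0.5700 + 6760·247.0)/119800 = 14.48 µg/L.
After outfall 2: Q = 119800 + 12000 = 131800 L/s; C = (119800·14.48 + 12000·96.40)/131800 = 21.94 µg/L.

21.9 µg/L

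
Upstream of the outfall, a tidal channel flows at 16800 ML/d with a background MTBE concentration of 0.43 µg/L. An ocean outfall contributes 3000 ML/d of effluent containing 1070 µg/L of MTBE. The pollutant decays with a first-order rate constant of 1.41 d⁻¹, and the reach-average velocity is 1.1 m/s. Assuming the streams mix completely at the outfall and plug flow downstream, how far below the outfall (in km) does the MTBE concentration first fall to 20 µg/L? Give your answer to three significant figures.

141 km

Conservation of mass: C = (16800·0.4300 + 3000·1070) / 19800 = 3217000/19800 = 162.5 µg/L.
Set 162.5·exp(−k·t) = 20 → t = ln(162.5/20)/k = 128400 s = 35.66 h.
Distance = v·t = 1.1·128400 = 141200 m = 141.2 km.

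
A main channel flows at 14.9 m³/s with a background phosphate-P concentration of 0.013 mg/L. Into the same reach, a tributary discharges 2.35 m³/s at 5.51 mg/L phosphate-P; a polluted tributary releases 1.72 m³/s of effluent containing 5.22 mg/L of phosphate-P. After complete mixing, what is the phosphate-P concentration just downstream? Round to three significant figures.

Mixed concentration C = ΣQC/ΣQ = (14.90·0.01300 + 2.350·5.510 + 1.720·5.220) / 18.97 = 22.12/18.97 = 1.166 mg/L.

1.17 mg/L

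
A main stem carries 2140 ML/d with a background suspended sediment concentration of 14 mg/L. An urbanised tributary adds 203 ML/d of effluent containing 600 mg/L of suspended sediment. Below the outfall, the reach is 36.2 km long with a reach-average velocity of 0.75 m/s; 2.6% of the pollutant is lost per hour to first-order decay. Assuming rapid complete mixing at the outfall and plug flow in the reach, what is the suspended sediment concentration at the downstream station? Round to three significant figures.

Mass balance: C = (2140·14.00 + 203.0·600.0) / 2343 = 151800/2343 = 64.77 mg/L.
Travel time t = 36.2·1000 / 0.75 = 48270 s = 13.41 h.
2.6%/h lost → k = −ln(1 − 0.026) = 0.02634 h⁻¹.
First-order decay: C = 64.77·exp(−k·t) = 64.77·0.7024 = 45.50 mg/L.

45.5 mg/L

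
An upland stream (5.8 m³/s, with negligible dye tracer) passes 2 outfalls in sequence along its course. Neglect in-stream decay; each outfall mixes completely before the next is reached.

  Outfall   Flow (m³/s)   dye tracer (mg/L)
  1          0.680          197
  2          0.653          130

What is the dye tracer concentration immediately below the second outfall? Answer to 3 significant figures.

Below outfall 1: Q → 6.480 m³/s, C = (5.800·0 + 0.6800·197.0)/6.480 = 20.67 mg/L.
Below outfall 2: Q → 7.133 m³/s, C = (6.480·20.67 + 0.6530·130.0)/7.133 = 30.68 mg/L.

30.7 mg/L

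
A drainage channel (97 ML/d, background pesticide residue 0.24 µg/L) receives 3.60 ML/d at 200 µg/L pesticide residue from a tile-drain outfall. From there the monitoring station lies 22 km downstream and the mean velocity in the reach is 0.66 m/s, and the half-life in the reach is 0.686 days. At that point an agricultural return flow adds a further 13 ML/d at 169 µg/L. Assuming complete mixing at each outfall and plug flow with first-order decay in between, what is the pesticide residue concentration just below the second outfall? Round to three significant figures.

Conservation of mass: C = (97.00·0.2400 + 3.600·200.0) / 100.6 = 743.3/100.6 = 7.388 µg/L; combined flow 100.6 ML/d.
Travel time t = 22·1000 / 0.66 = 33330 s = 9.259 h.
Half-life 0.686 d → k = ln 2 / 0.686 = 1.010 d⁻¹.
Decay over the reach: 7.388·exp(−kt) = 7.388·0.6772 = 5.003 µg/L.
Second outfall: C = (100.6·5.003 + 13.00·169.0)/113.6 = 23.77 µg/L.

23.8 µg/L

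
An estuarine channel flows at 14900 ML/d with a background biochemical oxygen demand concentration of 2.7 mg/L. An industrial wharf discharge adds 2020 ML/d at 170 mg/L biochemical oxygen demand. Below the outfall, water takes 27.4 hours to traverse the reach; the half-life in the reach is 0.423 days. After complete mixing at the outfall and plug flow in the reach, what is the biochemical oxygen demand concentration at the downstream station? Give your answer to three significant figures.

After mixing, C = (14900·2.700 + 2020·170.0) / 16920 = 383600/16920 = 22.67 mg/L.
Half-life 0.423 d → k = ln 2 / 0.423 = 1.639 d⁻¹.
First-order decay: C = 22.67·exp(−k·t) = 22.67·0.1540 = 3.492 mg/L.

3.49 mg/L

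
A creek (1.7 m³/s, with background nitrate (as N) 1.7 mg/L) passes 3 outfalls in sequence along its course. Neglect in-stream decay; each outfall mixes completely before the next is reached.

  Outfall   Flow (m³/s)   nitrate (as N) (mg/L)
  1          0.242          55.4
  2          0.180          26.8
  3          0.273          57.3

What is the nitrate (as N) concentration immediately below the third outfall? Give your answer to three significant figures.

15.4 mg/L

After outfall 1: Q = 1.700 + 0.2420 = 1.942 m³/s; C = (1.700·1.700 + 0.2420·55.40)/1.942 = 8.392 mg/L.
After outfall 2: Q = 1.942 + 0.1800 = 2.122 m³/s; C = (1.942·8.392 + 0.1800·26.80)/2.122 = 9.953 mg/L.
After outfall 3: Q = 2.122 + 0.2730 = 2.395 m³/s; C = (2.122·9.953 + 0.2730·57.30)/2.395 = 15.35 mg/L.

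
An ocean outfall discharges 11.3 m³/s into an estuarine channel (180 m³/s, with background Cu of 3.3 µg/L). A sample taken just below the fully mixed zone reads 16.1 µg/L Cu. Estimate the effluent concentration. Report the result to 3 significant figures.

Mass balance: 180.0·3.300 + 11.30·Cₑ = 191.3·16.10
→ Cₑ = (191.3·16.10 − 180.0·3.300) / 11.30 = 220.0 µg/L.

220 µg/L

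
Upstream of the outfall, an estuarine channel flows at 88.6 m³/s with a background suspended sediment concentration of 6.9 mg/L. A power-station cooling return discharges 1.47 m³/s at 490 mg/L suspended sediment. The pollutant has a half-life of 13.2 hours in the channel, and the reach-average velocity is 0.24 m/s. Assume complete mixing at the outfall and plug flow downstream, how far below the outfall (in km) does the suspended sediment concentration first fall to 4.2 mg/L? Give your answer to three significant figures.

20.7 km

Mass balance: C = (88.60·6.900 + 1.470·490.0) / 90.07 = 1332/90.07 = 14.78 mg/L.
Half-life 13.2 h → k = ln 2 / 13.2 = 0.05251 h⁻¹ = 1.260 d⁻¹.
Set 14.78·exp(−k·t) = 4.2 → t = ln(14.78/4.2)/k = 86280 s = 23.97 h.
Distance = v·t = 0.24·86280 = 20710 m = 20.71 km.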